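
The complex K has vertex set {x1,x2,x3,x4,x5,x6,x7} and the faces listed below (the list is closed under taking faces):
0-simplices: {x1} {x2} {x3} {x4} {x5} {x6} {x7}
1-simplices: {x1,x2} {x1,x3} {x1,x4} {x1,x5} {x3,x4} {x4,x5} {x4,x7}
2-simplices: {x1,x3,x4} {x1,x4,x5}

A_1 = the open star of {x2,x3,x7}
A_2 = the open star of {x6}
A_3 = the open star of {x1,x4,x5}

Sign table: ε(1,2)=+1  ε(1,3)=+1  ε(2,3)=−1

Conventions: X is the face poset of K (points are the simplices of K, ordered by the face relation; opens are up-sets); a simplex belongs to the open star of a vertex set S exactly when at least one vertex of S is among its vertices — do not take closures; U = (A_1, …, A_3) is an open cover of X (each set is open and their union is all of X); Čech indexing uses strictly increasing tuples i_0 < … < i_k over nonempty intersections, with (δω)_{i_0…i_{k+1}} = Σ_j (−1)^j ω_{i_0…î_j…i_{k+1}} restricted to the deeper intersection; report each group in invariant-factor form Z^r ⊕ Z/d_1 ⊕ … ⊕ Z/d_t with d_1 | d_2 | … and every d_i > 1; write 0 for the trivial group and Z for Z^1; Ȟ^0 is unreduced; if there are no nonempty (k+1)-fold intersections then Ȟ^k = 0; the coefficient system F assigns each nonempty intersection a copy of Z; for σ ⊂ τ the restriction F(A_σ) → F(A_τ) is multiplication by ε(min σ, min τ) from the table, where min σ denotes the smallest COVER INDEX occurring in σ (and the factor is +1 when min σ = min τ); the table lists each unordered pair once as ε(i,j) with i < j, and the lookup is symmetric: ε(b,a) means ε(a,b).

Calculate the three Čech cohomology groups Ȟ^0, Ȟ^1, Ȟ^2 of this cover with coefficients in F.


intersection data:
  A1={{x2},{x3},{x7},{x1,x2},{x1,x3},{x3,x4},{x4,x7},{x1,x3,x4}} A2={{x6}} A3={{x1},{x4},{x5},{x1,x2},{x1,x3},{x1,x4},{x1,x5},{x3,x4},{x4,x5},{x4,x7},{x1,x3,x4},{x1,x4,x5}}
  A13={{x1,x2},{x1,x3},{x3,x4},{x4,x7},{x1,x3,x4}}
C dims 3,1; δ0: rk 1, SNF 1^1
Ȟ^0 = (3 − 1) − 0 = 2, so Ȟ^0 ≅ Z^2
Ȟ^1 = (1 − 0) − 1 = 0, so Ȟ^1 ≅ 0
Ȟ^2 = (0 − 0) − 0 = 0, so Ȟ^2 ≅ 0

Ȟ^0(U;F) ≅ Z^2, Ȟ^1(U;F) ≅ 0, Ȟ^2(U;F) ≅ 0


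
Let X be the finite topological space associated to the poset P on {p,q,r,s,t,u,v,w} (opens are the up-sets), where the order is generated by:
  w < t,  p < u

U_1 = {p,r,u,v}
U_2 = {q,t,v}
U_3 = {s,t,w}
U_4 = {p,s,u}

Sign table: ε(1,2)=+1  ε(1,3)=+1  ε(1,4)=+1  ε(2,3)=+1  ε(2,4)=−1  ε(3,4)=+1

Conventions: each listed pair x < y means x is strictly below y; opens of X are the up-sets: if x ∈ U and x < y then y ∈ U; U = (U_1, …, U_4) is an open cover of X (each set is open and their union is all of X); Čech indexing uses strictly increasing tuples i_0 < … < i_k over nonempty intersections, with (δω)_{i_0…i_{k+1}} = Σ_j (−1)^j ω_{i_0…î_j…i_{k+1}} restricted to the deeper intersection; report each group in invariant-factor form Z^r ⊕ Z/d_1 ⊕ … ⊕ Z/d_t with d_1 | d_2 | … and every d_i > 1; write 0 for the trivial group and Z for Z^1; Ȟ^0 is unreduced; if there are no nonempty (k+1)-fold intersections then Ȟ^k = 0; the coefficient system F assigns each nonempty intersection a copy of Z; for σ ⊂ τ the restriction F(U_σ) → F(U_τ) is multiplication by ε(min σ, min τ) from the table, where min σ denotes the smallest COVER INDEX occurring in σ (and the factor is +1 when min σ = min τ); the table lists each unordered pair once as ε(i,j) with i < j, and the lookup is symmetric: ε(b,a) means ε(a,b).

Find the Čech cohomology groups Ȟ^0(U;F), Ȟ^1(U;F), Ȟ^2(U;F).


nonempty overlaps:
  U12={v} U14={p,u} U23={t} U34={s}
C dims 4,4; δ0: rk 3, SNF 1^3
degree 0: 4−3−0 = 1 → Ȟ^0 ≅ Z
degree 1: 4−0−3 = 1 → Ȟ^1 ≅ Z
degree 2: 0−0−0 = 0 → Ȟ^2 ≅ 0

Ȟ^0 ≅ Z, Ȟ^1 ≅ Z and Ȟ^2 ≅ 0


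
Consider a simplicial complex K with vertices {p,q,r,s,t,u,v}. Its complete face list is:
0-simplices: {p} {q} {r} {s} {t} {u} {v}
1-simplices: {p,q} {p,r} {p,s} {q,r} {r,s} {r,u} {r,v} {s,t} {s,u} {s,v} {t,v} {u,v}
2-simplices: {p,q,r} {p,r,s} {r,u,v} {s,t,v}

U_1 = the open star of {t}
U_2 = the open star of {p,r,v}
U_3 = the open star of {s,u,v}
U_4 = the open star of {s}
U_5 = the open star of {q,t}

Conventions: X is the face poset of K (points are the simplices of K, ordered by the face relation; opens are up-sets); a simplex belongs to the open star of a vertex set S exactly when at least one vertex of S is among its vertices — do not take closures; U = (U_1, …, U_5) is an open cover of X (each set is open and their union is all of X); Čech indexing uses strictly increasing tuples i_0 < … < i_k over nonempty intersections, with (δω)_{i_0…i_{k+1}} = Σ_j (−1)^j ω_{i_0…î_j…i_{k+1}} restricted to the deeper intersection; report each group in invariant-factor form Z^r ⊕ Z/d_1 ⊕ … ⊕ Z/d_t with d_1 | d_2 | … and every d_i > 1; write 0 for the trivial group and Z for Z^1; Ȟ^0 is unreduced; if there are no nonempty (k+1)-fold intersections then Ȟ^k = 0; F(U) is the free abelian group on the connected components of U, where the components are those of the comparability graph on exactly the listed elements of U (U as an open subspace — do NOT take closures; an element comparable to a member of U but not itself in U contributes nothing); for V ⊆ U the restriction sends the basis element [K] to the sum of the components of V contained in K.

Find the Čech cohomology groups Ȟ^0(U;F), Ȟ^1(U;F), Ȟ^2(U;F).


Ȟ^0 = Z,  Ȟ^1 = Z,  Ȟ^2 = 0

nonempty overlaps:
  U1={{t},{s,t},{t,v},{s,t,v}} U2={{p},{r},{v},{p,q},{p,r},{p,s},{q,r},{r,s},{r,u},{r,v},{s,v},{t,v},{u,v},{p,q,r},{p,r,s},{r,u,v},{s,t,v}} U3={{s},{u},{v},{p,s},{r,s},{r,u},{r,v},{s,t},{s,u},{s,v},{t,v},{u,v},{p,r,s},{r,u,v},{s,t,v}} U4={{s},{p,s},{r,s},{s,t},{s,u},{s,v},{p,r,s},{s,t,v}} U5={{q},{t},{p,q},{q,r},{s,t},{t,v},{p,q,r},{s,t,v}}
  U12={{t,v},{s,t,v}} U13={{s,t},{t,v},{s,t,v}} U14={{s,t},{s,t,v}} U15={{t},{s,t},{t,v},{s,t,v}} U23={{v},{p,s},{r,s},{r,u},{r,v},{s,v},{t,v},{u,v},{p,r,s},{r,u,v},{s,t,v}} U24={{p,s},{r,s},{s,v},{p,r,s},{s,t,v}} U25={{p,q},{q,r},{t,v},{p,q,r},{s,t,v}} U34={{s},{p,s},{r,s},{s,t},{s,u},{s,v},{p,r,s},{s,t,v}} U35={{s,t},{t,v},{s,t,v}} U45={{s,t},{s,t,v}}
  U123={{t,v},{s,t,v}} U124={{s,t,v}} U125={{t,v},{s,t,v}} U134={{s,t},{s,t,v}} U135={{s,t},{t,v},{s,t,v}} U145={{s,t},{s,t,v}} U234={{p,s},{r,s},{s,v},{p,r,s},{s,t,v}} U235={{t,v},{s,t,v}} U245={{s,t,v}} U345={{s,t},{s,t,v}}
  U1234={{s,t,v}} U1235={{t,v},{s,t,v}} U1245={{s,t,v}} U1345={{s,t},{s,t,v}} U2345={{s,t,v}}
  U12345={{s,t,v}}
components per intersection:
  U1: {{t},{s,t},{t,v},{s,t,v}}
  U2: {{p},{r},{v},{p,q},{p,r},{p,s},{q,r},{r,s},{r,u},{r,v},{s,v},{t,v},{u,v},{p,q,r},{p,r,s},{r,u,v},{s,t,v}}
  U3: {{s},{u},{v},{p,s},{r,s},{r,u},{r,v},{s,t},{s,u},{s,v},{t,v},{u,v},{p,r,s},{r,u,v},{s,t,v}}
  U4: {{s},{p,s},{r,s},{s,t},{s,u},{s,v},{p,r,s},{s,t,v}}
  U5: {{q},{p,q},{q,r},{p,q,r}} {{t},{s,t},{t,v},{s,t,v}}
  U12: {{t,v},{s,t,v}}
  U13: {{s,t},{t,v},{s,t,v}}
  U14: {{s,t},{s,t,v}}
  U15: {{t},{s,t},{t,v},{s,t,v}}
  U23: {{v},{r,u},{r,v},{s,v},{t,v},{u,v},{r,u,v},{s,t,v}} {{p,s},{r,s},{p,r,s}}
  U24: {{p,s},{r,s},{p,r,s}} {{s,v},{s,t,v}}
  U25: {{p,q},{q,r},{p,q,r}} {{t,v},{s,t,v}}
  U34: {{s},{p,s},{r,s},{s,t},{s,u},{s,v},{p,r,s},{s,t,v}}
  U35: {{s,t},{t,v},{s,t,v}}
  U45: {{s,t},{s,t,v}}
  U123: {{t,v},{s,t,v}}
  U124: {{s,t,v}}
  U125: {{t,v},{s,t,v}}
  U134: {{s,t},{s,t,v}}
  U135: {{s,t},{t,v},{s,t,v}}
  U145: {{s,t},{s,t,v}}
  U234: {{p,s},{r,s},{p,r,s}} {{s,v},{s,t,v}}
  U235: {{t,v},{s,t,v}}
  U245: {{s,t,v}}
  U345: {{s,t},{s,t,v}}
  U1234: {{s,t,v}}
  U1235: {{t,v},{s,t,v}}
  U1245: {{s,t,v}}
  U1345: {{s,t},{s,t,v}}
  U2345: {{s,t,v}}
  U12345: {{s,t,v}}
C dims 6,13,11,5; δ0: rk 5, SNF 1^5; δ1: rk 7, SNF 1^7; δ2: rk 4, SNF 1^4
degree 0: 6−5−0 = 1 → Ȟ^0 ≅ Z
degree 1: 13−7−5 = 1 → Ȟ^1 ≅ Z
degree 2: 11−4−7 = 0 → Ȟ^2 ≅ 0


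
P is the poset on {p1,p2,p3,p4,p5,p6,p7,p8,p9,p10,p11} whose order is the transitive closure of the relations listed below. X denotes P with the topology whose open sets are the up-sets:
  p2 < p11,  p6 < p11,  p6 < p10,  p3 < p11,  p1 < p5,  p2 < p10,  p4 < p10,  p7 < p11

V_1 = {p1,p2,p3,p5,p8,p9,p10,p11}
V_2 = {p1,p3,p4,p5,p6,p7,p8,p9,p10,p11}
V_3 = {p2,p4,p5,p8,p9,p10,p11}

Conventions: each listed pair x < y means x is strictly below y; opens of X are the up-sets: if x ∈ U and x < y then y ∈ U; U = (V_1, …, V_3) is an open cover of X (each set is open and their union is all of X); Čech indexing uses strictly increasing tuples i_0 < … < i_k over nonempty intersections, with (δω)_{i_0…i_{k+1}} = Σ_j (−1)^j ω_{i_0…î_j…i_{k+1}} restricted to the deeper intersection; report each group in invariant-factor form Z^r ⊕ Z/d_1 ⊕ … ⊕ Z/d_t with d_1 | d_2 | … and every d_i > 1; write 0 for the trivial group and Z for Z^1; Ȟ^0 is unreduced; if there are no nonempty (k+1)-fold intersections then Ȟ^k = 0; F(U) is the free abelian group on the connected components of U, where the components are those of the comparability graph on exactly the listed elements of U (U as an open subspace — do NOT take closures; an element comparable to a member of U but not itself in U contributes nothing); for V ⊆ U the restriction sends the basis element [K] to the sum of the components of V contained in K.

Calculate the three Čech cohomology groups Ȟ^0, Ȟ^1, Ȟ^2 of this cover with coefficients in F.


intersection data:
  V12={p1,p3,p5,p8,p9,p10,p11} V13={p2,p5,p8,p9,p10,p11} V23={p4,p5,p8,p9,p10,p11}
  V123={p5,p8,p9,p10,p11}
components per intersection:
  V1: {p1,p5} {p2,p3,p10,p11} {p8} {p9}
  V2: {p1,p5} {p3,p4,p6,p7,p10,p11} {p8} {p9}
  V3: {p2,p4,p10,p11} {p5} {p8} {p9}
  V12: {p1,p5} {p3,p11} {p8} {p9} {p10}
  V13: {p2,p10,p11} {p5} {p8} {p9}
  V23: {p4,p10} {p5} {p8} {p9} {p11}
  V123: {p5} {p8} {p9} {p10} {p11}
C dims 12,14,5; δ0: rk 8, SNF 1^8; δ1: rk 5, SNF 1^5
Ȟ^0 = (12 − 8) − 0 = 4, so Ȟ^0 ≅ Z^4
Ȟ^1 = (14 − 5) − 8 = 1, so Ȟ^1 ≅ Z
Ȟ^2 = (5 − 0) − 5 = 0, so Ȟ^2 ≅ 0

Ȟ^0 = Z^4, Ȟ^1 = Z, Ȟ^2 = 0


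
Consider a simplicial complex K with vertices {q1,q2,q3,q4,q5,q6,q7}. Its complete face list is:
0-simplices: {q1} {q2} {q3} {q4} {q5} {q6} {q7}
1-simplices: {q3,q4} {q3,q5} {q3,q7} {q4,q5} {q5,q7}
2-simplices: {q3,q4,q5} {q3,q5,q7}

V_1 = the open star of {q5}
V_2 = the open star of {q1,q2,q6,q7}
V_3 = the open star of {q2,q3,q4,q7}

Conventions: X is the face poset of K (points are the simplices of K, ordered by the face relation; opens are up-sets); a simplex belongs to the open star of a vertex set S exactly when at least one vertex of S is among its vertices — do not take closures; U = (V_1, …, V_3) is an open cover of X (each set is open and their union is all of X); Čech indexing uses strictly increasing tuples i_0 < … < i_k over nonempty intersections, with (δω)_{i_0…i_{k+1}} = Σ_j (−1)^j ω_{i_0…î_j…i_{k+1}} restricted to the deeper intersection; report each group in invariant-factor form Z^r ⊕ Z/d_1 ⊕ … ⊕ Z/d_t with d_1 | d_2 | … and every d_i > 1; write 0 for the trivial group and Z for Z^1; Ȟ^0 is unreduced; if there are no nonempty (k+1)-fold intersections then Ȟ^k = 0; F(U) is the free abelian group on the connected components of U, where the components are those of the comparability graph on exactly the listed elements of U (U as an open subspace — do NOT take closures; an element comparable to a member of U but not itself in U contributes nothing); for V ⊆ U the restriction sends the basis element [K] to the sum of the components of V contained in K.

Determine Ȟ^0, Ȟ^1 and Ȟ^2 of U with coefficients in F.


cover nerve:
  V1={{q5},{q3,q5},{q4,q5},{q5,q7},{q3,q4,q5},{q3,q5,q7}} V2={{q1},{q2},{q6},{q7},{q3,q7},{q5,q7},{q3,q5,q7}} V3={{q2},{q3},{q4},{q7},{q3,q4},{q3,q5},{q3,q7},{q4,q5},{q5,q7},{q3,q4,q5},{q3,q5,q7}}
  V12={{q5,q7},{q3,q5,q7}} V13={{q3,q5},{q4,q5},{q5,q7},{q3,q4,q5},{q3,q5,q7}} V23={{q2},{q7},{q3,q7},{q5,q7},{q3,q5,q7}}
  V123={{q5,q7},{q3,q5,q7}}
components per intersection:
  V1: {{q5},{q3,q5},{q4,q5},{q5,q7},{q3,q4,q5},{q3,q5,q7}}
  V2: {{q1}} {{q2}} {{q6}} {{q7},{q3,q7},{q5,q7},{q3,q5,q7}}
  V3: {{q2}} {{q3},{q4},{q7},{q3,q4},{q3,q5},{q3,q7},{q4,q5},{q5,q7},{q3,q4,q5},{q3,q5,q7}}
  V12: {{q5,q7},{q3,q5,q7}}
  V13: {{q3,q5},{q4,q5},{q5,q7},{q3,q4,q5},{q3,q5,q7}}
  V23: {{q2}} {{q7},{q3,q7},{q5,q7},{q3,q5,q7}}
  V123: {{q5,q7},{q3,q5,q7}}
C dims 7,4,1; δ0: rk 3, SNF 1^3; δ1: rk 1, SNF 1^1
Ȟ^0: (7−3)−0=4 ⇒ Z^4
Ȟ^1: (4−1)−3=0 ⇒ 0
Ȟ^2: (1−0)−1=0 ⇒ 0

Ȟ^0 ≅ Z^4,  Ȟ^1 ≅ 0,  Ȟ^2 ≅ 0


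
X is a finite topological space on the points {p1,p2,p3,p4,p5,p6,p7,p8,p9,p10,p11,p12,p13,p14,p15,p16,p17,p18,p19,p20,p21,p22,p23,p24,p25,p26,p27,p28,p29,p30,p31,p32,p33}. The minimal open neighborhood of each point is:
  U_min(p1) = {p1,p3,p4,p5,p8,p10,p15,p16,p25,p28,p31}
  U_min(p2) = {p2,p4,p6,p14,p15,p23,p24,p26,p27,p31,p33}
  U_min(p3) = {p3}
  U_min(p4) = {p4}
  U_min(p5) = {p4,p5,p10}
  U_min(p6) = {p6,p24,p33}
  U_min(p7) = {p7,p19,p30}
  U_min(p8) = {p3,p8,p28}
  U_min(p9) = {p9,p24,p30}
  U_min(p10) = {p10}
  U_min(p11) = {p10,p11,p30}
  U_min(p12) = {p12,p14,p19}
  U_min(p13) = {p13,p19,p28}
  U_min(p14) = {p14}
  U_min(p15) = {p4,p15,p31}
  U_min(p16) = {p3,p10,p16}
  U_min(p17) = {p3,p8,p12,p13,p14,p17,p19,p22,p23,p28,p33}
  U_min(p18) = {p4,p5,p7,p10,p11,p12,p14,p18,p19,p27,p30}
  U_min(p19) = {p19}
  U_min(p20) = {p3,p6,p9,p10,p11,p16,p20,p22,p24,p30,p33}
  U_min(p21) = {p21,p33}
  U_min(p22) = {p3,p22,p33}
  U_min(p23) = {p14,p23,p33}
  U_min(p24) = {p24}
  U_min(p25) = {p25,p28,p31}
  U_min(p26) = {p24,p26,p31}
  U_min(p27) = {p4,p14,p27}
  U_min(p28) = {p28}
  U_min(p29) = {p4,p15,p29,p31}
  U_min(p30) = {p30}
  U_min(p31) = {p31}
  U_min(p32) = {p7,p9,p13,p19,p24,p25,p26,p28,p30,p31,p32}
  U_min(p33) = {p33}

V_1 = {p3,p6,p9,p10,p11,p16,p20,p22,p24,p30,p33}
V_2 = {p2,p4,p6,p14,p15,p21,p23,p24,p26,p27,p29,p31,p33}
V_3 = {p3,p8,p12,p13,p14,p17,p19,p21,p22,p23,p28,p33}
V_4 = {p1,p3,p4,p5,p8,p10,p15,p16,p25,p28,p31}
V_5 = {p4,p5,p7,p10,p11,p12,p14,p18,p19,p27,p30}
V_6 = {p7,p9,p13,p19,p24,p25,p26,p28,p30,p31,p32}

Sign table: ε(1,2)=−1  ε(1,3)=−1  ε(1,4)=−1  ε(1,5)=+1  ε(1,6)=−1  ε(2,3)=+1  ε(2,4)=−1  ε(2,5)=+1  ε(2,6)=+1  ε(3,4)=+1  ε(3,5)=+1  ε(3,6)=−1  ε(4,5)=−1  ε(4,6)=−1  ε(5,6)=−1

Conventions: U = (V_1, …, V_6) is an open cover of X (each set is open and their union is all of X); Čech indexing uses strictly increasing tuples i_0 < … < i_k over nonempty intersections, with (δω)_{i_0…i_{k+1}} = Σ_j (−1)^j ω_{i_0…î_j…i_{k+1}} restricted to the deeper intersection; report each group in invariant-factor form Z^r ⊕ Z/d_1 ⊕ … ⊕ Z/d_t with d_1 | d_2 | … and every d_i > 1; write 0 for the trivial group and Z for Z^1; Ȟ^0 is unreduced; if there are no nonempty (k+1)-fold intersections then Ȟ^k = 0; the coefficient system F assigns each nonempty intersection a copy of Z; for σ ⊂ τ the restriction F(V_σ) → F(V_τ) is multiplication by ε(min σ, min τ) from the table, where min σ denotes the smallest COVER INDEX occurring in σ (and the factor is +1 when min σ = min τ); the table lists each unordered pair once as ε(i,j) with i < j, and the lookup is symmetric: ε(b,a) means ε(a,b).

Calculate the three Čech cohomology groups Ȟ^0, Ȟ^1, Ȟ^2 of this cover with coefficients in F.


Ȟ^0(U;F) ≅ 0,  Ȟ^1(U;F) ≅ Z/2,  Ȟ^2(U;F) ≅ Z

nonempty intersections:
  V12={p6,p24,p33} V13={p3,p22,p33} V14={p3,p10,p16} V15={p10,p11,p30} V16={p9,p24,p30} V23={p14,p21,p23,p33} V24={p4,p15,p31} V25={p4,p14,p27} V26={p24,p26,p31} V34={p3,p8,p28} V35={p12,p14,p19} V36={p13,p19,p28} V45={p4,p5,p10} V46={p25,p28,p31} V56={p7,p19,p30}
  V123={p33} V126={p24} V134={p3} V145={p10} V156={p30} V235={p14} V245={p4} V246={p31} V346={p28} V356={p19}
C dims 6,15,10; δ0: rk 6, SNF 1^5·2; δ1: rk 9, SNF 1^9
Ȟ^0: (6−6)−0=0 ⇒ 0
Ȟ^1: (15−9)−6=0 plus torsion [2] ⇒ Z/2
Ȟ^2: (10−0)−9=1 ⇒ Z


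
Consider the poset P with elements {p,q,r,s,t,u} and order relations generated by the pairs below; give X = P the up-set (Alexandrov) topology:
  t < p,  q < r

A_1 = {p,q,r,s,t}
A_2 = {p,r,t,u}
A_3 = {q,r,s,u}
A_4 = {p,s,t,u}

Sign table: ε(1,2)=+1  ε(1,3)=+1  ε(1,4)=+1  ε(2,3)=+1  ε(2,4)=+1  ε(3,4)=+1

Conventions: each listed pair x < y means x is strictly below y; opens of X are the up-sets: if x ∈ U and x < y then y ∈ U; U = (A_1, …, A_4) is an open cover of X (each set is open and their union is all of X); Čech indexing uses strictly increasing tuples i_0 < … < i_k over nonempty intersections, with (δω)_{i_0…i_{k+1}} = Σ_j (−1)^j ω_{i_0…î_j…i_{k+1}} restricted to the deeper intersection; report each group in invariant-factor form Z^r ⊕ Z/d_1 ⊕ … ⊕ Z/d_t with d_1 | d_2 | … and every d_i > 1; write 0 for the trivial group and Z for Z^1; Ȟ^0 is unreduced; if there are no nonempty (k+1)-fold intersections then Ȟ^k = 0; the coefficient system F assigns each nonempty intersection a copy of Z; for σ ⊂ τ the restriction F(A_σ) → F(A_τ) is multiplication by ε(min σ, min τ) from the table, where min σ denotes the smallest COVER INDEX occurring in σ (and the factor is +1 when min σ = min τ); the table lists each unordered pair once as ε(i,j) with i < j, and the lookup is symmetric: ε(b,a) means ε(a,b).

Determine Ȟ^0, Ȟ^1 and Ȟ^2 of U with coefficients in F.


Ȟ^0(U;F) ≅ Z; Ȟ^1(U;F) ≅ 0; Ȟ^2(U;F) ≅ Z

nonempty overlaps:
  A12={p,r,t} A13={q,r,s} A14={p,s,t} A23={r,u} A24={p,t,u} A34={s,u}
  A123={r} A124={p,t} A134={s} A234={u}
C dims 4,6,4; δ0: rk 3, SNF 1^3; δ1: rk 3, SNF 1^3
degree 0: 4−3−0 = 1 → Ȟ^0 ≅ Z
degree 1: 6−3−3 = 0 → Ȟ^1 ≅ 0
degree 2: 4−0−3 = 1 → Ȟ^2 ≅ Z


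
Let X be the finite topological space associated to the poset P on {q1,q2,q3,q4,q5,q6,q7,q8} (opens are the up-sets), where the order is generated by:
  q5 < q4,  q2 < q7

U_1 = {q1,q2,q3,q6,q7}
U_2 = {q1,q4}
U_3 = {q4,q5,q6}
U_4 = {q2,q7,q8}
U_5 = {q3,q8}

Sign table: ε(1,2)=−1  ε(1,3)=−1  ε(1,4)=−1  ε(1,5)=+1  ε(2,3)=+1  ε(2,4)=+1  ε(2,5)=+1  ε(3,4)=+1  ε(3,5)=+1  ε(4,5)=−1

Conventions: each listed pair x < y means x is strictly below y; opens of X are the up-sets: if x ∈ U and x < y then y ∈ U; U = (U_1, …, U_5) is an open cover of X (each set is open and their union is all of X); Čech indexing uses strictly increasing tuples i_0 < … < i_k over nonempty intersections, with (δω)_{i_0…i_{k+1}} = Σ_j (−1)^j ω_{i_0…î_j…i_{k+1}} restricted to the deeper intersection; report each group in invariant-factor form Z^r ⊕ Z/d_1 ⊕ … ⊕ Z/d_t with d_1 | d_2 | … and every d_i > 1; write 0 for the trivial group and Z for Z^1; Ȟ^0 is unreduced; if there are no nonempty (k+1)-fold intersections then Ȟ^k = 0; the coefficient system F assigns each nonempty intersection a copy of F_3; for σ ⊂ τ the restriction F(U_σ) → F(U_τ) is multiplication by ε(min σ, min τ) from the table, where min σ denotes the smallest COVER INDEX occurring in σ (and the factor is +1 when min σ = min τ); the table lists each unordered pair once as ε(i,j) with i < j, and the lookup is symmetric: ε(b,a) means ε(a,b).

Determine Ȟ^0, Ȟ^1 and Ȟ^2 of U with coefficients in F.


Ȟ^0 ≅ Z/3, Ȟ^1 ≅ Z/3 ⊕ Z/3 and Ȟ^2 ≅ 0

nonempty overlaps:
  U12={q1} U13={q6} U14={q2,q7} U15={q3} U23={q4} U45={q8}
C dims 5,6; δ0: rk_F3 4
degree 0: 5−4−0 = 1 → Ȟ^0 ≅ Z/3
degree 1: 6−0−4 = 2 → Ȟ^1 ≅ Z/3 ⊕ Z/3
degree 2: 0−0−0 = 0 → Ȟ^2 ≅ 0


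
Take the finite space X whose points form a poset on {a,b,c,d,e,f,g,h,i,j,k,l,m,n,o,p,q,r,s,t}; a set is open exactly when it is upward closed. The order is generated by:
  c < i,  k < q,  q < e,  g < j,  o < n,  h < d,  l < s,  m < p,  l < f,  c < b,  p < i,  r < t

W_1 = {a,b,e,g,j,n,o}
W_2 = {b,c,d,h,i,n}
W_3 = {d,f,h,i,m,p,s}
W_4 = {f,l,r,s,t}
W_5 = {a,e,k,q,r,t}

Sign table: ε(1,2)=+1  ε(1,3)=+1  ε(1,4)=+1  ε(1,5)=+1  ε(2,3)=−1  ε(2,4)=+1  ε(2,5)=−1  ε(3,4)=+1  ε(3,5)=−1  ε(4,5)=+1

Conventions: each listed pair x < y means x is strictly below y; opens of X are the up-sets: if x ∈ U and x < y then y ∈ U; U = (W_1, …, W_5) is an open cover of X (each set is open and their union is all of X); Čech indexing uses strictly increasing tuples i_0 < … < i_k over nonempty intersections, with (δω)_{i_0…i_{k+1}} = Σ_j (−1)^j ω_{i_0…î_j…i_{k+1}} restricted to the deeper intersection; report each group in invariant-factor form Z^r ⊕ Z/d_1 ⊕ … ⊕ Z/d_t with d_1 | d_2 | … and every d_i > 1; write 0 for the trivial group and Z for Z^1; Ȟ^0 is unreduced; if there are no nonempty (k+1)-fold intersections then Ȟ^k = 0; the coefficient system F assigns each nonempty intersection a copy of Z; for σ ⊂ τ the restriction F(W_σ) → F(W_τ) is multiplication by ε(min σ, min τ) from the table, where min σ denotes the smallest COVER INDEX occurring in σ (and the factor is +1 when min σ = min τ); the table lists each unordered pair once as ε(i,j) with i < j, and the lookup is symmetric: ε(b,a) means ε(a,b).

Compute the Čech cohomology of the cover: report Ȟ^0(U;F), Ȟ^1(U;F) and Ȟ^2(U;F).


Ȟ^0 ≅ 0; Ȟ^1 ≅ Z/2; Ȟ^2 ≅ 0

nonempty intersections:
  W12={b,n} W15={a,e} W23={d,h,i} W34={f,s} W45={r,t}
C dims 5,5; δ0: rk 5, SNF 1^4·2
Ȟ^0: (5−5)−0=0 ⇒ 0
Ȟ^1: (5−0)−5=0 plus torsion [2] ⇒ Z/2
Ȟ^2: (0−0)−0=0 ⇒ 0


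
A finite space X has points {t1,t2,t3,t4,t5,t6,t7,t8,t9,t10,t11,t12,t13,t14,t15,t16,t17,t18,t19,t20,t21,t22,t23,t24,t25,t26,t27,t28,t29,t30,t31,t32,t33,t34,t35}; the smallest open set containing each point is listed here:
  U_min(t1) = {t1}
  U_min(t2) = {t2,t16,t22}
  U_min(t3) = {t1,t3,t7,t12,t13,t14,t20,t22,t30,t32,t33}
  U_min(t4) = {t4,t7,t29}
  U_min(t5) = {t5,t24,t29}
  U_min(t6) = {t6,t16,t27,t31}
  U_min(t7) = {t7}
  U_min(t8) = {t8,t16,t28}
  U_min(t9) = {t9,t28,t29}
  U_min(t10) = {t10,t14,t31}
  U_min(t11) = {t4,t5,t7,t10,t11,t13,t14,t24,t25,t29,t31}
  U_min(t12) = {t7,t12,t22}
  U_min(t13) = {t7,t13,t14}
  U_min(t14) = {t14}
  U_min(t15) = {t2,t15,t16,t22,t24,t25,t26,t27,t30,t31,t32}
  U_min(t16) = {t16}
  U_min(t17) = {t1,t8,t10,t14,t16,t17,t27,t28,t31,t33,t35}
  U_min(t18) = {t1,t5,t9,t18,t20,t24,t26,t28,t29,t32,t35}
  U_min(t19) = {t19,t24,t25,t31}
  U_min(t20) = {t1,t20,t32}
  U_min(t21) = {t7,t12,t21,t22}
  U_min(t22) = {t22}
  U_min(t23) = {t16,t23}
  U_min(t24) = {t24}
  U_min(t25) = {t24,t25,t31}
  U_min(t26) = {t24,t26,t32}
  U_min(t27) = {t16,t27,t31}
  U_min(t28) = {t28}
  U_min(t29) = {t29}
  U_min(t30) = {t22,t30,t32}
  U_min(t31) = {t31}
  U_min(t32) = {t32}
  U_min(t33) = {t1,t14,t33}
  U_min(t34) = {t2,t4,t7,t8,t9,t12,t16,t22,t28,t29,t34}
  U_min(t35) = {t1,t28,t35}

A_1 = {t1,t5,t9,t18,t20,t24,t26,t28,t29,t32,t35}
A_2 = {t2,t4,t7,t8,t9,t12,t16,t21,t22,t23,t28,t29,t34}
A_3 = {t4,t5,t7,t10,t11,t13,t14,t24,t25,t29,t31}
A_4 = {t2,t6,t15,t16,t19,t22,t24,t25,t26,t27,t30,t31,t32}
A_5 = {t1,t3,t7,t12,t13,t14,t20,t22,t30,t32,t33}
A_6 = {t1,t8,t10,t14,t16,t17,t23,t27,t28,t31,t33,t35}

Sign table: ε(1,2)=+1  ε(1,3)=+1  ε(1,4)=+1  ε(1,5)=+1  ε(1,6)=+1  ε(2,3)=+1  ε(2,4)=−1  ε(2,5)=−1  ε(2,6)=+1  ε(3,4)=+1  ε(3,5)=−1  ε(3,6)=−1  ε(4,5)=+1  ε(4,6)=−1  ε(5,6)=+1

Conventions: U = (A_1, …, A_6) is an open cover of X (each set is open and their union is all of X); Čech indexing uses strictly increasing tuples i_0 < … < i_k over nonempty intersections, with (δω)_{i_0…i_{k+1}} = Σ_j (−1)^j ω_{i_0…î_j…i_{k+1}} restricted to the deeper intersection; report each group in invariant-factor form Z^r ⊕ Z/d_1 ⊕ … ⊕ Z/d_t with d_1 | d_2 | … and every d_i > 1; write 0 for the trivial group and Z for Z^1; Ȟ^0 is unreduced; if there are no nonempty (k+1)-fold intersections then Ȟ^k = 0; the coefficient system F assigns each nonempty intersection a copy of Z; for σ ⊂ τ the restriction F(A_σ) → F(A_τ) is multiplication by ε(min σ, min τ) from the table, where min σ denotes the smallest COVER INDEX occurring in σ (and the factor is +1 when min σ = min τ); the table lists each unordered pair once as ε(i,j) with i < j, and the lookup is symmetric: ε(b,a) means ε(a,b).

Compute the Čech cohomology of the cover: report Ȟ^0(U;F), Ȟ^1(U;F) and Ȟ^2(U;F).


nerve of the cover:
  A12={t9,t28,t29} A13={t5,t24,t29} A14={t24,t26,t32} A15={t1,t20,t32} A16={t1,t28,t35} A23={t4,t7,t29} A24={t2,t16,t22} A25={t7,t12,t22} A26={t8,t16,t23,t28} A34={t24,t25,t31} A35={t7,t13,t14} A36={t10,t14,t31} A45={t22,t30,t32} A46={t16,t27,t31} A56={t1,t14,t33}
  A123={t29} A126={t28} A134={t24} A145={t32} A156={t1} A235={t7} A245={t22} A246={t16} A346={t31} A356={t14}
C dims 6,15,10; δ0: rk 6, SNF 1^5·2; δ1: rk 9, SNF 1^9
Ȟ^0 = (6 − 6) − 0 = 0, so Ȟ^0 ≅ 0
Ȟ^1 = (15 − 9) − 6 = 0 plus torsion [2], so Ȟ^1 ≅ Z/2
Ȟ^2 = (10 − 0) − 9 = 1, so Ȟ^2 ≅ Z

Ȟ^0 ≅ 0, Ȟ^1 ≅ Z/2, Ȟ^2 ≅ Z


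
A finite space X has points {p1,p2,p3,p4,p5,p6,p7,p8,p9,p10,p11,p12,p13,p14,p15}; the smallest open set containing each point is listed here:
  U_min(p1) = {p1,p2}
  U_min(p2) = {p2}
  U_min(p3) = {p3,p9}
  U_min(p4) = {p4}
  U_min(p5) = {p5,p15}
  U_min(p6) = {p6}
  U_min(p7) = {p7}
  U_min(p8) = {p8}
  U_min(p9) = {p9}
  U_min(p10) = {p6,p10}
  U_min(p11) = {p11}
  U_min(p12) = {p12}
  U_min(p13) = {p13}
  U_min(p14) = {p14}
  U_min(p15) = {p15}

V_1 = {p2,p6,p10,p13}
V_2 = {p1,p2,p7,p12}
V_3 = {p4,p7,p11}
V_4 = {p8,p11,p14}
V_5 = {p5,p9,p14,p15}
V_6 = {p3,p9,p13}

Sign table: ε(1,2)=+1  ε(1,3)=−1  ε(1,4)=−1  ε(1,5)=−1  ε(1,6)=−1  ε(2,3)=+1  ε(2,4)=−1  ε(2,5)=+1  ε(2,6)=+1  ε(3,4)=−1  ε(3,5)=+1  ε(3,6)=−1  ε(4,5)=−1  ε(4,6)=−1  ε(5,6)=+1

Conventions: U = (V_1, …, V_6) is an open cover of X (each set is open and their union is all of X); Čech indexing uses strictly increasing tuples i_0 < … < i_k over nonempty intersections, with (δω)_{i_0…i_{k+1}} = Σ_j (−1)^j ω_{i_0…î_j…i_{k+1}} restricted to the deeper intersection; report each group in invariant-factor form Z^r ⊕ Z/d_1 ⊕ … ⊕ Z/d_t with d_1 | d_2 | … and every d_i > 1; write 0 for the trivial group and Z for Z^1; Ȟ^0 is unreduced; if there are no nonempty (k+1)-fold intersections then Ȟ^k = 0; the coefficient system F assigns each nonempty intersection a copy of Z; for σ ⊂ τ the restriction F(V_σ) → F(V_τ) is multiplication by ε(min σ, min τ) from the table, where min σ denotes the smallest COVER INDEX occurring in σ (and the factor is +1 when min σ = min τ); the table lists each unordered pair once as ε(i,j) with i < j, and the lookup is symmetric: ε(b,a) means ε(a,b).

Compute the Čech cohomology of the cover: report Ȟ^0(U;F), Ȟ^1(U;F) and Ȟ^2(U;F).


nerve simplices:
  V12={p2} V16={p13} V23={p7} V34={p11} V45={p14} V56={p9}
C dims 6,6; δ0: rk 6, SNF 1^5·2
degree 0: 6−6−0 = 0 → Ȟ^0 ≅ 0
degree 1: 6−0−6 = 0 plus torsion [2] → Ȟ^1 ≅ Z/2
degree 2: 0−0−0 = 0 → Ȟ^2 ≅ 0

Ȟ^0 = 0,  Ȟ^1 = Z/2,  Ȟ^2 = 0


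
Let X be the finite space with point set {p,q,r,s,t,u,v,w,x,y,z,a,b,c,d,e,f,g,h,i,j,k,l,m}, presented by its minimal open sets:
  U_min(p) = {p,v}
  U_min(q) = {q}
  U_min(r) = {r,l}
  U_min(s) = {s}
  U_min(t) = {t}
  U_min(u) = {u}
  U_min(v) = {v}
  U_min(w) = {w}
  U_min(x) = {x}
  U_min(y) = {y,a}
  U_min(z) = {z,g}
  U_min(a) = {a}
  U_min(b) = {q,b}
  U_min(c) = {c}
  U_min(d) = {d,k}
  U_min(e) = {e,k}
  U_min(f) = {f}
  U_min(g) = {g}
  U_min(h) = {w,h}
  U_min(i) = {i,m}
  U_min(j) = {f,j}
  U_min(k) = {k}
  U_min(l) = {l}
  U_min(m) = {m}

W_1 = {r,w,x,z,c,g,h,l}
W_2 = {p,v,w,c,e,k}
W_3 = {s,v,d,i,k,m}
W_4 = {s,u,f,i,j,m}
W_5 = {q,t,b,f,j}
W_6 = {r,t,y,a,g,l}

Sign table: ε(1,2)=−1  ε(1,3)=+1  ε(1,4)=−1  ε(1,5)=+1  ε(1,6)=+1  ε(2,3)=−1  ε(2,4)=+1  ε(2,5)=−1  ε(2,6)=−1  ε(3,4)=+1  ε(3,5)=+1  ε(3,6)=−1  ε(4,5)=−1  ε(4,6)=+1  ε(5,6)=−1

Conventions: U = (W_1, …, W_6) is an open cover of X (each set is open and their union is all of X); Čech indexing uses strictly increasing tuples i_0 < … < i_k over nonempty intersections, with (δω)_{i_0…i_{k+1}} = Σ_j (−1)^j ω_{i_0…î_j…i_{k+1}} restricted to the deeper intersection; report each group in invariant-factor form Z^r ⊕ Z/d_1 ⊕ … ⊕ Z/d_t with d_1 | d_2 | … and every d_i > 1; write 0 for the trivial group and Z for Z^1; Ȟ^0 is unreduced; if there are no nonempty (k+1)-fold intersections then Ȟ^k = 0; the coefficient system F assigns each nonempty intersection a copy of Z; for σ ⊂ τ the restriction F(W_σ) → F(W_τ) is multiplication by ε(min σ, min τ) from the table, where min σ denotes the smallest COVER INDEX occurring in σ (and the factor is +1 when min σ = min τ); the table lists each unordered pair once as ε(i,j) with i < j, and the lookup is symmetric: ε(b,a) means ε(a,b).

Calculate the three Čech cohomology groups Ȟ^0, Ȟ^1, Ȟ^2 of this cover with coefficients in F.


Ȟ^0 ≅ Z, Ȟ^1 ≅ Z, Ȟ^2 ≅ 0

nerve of the cover:
  W12={w,c} W16={r,g,l} W23={v,k} W34={s,i,m} W45={f,j} W56={t}
C dims 6,6; δ0: rk 5, SNF 1^5
Ȟ^0 = (6 − 5) − 0 = 1, so Ȟ^0 ≅ Z
Ȟ^1 = (6 − 0) − 5 = 1, so Ȟ^1 ≅ Z
Ȟ^2 = (0 − 0) − 0 = 0, so Ȟ^2 ≅ 0


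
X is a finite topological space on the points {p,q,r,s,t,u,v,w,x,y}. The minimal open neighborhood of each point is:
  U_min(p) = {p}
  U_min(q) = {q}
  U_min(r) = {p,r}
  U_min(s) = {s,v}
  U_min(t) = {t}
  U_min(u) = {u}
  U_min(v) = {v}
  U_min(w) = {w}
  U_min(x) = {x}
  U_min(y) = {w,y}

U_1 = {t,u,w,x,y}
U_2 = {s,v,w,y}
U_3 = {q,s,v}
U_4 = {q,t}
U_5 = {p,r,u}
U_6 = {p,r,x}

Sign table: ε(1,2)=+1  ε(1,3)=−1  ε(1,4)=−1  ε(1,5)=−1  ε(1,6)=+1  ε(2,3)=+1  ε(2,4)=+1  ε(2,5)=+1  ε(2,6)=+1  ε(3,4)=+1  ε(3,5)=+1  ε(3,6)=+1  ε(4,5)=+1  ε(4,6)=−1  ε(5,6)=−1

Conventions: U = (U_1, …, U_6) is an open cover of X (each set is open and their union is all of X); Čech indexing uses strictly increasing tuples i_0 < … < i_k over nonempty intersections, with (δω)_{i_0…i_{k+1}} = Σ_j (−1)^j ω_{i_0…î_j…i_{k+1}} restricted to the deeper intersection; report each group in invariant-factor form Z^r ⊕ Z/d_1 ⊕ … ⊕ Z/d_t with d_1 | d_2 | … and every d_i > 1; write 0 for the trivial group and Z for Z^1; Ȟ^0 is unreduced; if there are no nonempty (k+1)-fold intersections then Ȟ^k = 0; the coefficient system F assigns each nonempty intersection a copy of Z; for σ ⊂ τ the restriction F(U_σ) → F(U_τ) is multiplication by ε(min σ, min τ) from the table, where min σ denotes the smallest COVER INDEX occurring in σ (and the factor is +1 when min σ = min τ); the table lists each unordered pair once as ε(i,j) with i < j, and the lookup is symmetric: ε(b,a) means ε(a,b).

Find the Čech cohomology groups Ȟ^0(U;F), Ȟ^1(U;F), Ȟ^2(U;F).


Ȟ^0 = 0, Ȟ^1 = Z ⊕ Z/2, Ȟ^2 = 0

nonempty overlaps:
  U12={w,y} U14={t} U15={u} U16={x} U23={s,v} U34={q} U56={p,r}
C dims 6,7; δ0: rk 6, SNF 1^5·2
degree 0: 6−6−0 = 0 → Ȟ^0 ≅ 0
degree 1: 7−0−6 = 1 plus torsion [2] → Ȟ^1 ≅ Z ⊕ Z/2
degree 2: 0−0−0 = 0 → Ȟ^2 ≅ 0


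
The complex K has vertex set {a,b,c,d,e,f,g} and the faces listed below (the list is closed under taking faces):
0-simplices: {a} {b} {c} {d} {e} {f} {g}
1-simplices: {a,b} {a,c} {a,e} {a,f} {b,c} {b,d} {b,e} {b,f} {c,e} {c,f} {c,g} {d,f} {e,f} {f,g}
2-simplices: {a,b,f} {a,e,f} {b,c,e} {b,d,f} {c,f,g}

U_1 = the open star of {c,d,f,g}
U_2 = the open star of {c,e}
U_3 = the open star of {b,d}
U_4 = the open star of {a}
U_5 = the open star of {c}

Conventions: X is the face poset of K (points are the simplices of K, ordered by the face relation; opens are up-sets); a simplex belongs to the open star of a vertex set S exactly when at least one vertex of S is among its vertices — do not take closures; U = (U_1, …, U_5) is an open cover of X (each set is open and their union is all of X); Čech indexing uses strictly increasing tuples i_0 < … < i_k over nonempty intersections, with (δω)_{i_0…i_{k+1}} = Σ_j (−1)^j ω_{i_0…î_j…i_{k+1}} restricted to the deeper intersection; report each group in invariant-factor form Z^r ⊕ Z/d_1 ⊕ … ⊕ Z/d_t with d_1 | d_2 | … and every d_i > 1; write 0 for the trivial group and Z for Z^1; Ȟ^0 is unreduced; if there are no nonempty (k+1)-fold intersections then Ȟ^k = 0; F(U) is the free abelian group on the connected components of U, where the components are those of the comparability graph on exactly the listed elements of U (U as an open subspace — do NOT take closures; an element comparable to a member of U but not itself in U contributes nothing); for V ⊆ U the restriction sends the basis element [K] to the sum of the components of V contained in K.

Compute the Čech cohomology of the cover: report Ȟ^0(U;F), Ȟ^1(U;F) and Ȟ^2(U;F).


Ȟ^0 ≅ Z; Ȟ^1 ≅ Z^3; Ȟ^2 ≅ 0

intersection data:
  U1={{c},{d},{f},{g},{a,c},{a,f},{b,c},{b,d},{b,f},{c,e},{c,f},{c,g},{d,f},{e,f},{f,g},{a,b,f},{a,e,f},{b,c,e},{b,d,f},{c,f,g}} U2={{c},{e},{a,c},{a,e},{b,c},{b,e},{c,e},{c,f},{c,g},{e,f},{a,e,f},{b,c,e},{c,f,g}} U3={{b},{d},{a,b},{b,c},{b,d},{b,e},{b,f},{d,f},{a,b,f},{b,c,e},{b,d,f}} U4={{a},{a,b},{a,c},{a,e},{a,f},{a,b,f},{a,e,f}} U5={{c},{a,c},{b,c},{c,e},{c,f},{c,g},{b,c,e},{c,f,g}}
  U12={{c},{a,c},{b,c},{c,e},{c,f},{c,g},{e,f},{a,e,f},{b,c,e},{c,f,g}} U13={{d},{b,c},{b,d},{b,f},{d,f},{a,b,f},{b,c,e},{b,d,f}} U14={{a,c},{a,f},{a,b,f},{a,e,f}} U15={{c},{a,c},{b,c},{c,e},{c,f},{c,g},{b,c,e},{c,f,g}} U23={{b,c},{b,e},{b,c,e}} U24={{a,c},{a,e},{a,e,f}} U25={{c},{a,c},{b,c},{c,e},{c,f},{c,g},{b,c,e},{c,f,g}} U34={{a,b},{a,b,f}} U35={{b,c},{b,c,e}} U45={{a,c}}
  U123={{b,c},{b,c,e}} U124={{a,c},{a,e,f}} U125={{c},{a,c},{b,c},{c,e},{c,f},{c,g},{b,c,e},{c,f,g}} U134={{a,b,f}} U135={{b,c},{b,c,e}} U145={{a,c}} U235={{b,c},{b,c,e}} U245={{a,c}}
  U1235={{b,c},{b,c,e}} U1245={{a,c}}
components per intersection:
  U1: {{c},{d},{f},{g},{a,c},{a,f},{b,c},{b,d},{b,f},{c,e},{c,f},{c,g},{d,f},{e,f},{f,g},{a,b,f},{a,e,f},{b,c,e},{b,d,f},{c,f,g}}
  U2: {{c},{e},{a,c},{a,e},{b,c},{b,e},{c,e},{c,f},{c,g},{e,f},{a,e,f},{b,c,e},{c,f,g}}
  U3: {{b},{d},{a,b},{b,c},{b,d},{b,e},{b,f},{d,f},{a,b,f},{b,c,e},{b,d,f}}
  U4: {{a},{a,b},{a,c},{a,e},{a,f},{a,b,f},{a,e,f}}
  U5: {{c},{a,c},{b,c},{c,e},{c,f},{c,g},{b,c,e},{c,f,g}}
  U12: {{c},{a,c},{b,c},{c,e},{c,f},{c,g},{b,c,e},{c,f,g}} {{e,f},{a,e,f}}
  U13: {{d},{b,d},{b,f},{d,f},{a,b,f},{b,d,f}} {{b,c},{b,c,e}}
  U14: {{a,c}} {{a,f},{a,b,f},{a,e,f}}
  U15: {{c},{a,c},{b,c},{c,e},{c,f},{c,g},{b,c,e},{c,f,g}}
  U23: {{b,c},{b,e},{b,c,e}}
  U24: {{a,c}} {{a,e},{a,e,f}}
  U25: {{c},{a,c},{b,c},{c,e},{c,f},{c,g},{b,c,e},{c,f,g}}
  U34: {{a,b},{a,b,f}}
  U35: {{b,c},{b,c,e}}
  U45: {{a,c}}
  U123: {{b,c},{b,c,e}}
  U124: {{a,c}} {{a,e,f}}
  U125: {{c},{a,c},{b,c},{c,e},{c,f},{c,g},{b,c,e},{c,f,g}}
  U134: {{a,b,f}}
  U135: {{b,c},{b,c,e}}
  U145: {{a,c}}
  U235: {{b,c},{b,c,e}}
  U245: {{a,c}}
  U1235: {{b,c},{b,c,e}}
  U1245: {{a,c}}
C dims 5,14,9,2; δ0: rk 4, SNF 1^4; δ1: rk 7, SNF 1^7; δ2: rk 2, SNF 1^2
Ȟ^0 = (5 − 4) − 0 = 1, so Ȟ^0 ≅ Z
Ȟ^1 = (14 − 7) − 4 = 3, so Ȟ^1 ≅ Z^3
Ȟ^2 = (9 − 2) − 7 = 0, so Ȟ^2 ≅ 0


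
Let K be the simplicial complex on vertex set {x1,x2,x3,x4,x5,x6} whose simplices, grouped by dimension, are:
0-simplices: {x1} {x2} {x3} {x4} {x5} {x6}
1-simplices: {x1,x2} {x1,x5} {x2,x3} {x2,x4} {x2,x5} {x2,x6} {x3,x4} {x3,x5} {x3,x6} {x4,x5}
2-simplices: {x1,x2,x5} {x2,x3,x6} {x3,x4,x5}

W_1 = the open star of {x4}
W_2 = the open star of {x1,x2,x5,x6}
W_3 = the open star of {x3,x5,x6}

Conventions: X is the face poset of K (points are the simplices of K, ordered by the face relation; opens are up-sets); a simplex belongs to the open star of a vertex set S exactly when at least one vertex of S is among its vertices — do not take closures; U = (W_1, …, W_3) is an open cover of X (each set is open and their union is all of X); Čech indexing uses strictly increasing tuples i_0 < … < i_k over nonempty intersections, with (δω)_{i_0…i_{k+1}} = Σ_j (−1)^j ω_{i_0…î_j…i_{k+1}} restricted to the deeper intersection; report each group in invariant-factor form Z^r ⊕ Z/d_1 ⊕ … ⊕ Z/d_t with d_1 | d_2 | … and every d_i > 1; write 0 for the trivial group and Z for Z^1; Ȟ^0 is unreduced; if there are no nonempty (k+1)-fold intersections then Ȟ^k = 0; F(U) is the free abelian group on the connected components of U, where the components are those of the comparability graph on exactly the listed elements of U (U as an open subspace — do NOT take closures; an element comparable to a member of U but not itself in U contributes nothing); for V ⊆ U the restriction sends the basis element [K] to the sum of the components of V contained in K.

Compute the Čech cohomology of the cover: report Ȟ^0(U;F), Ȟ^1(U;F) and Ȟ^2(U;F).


Ȟ^0(U;F) ≅ Z; Ȟ^1(U;F) ≅ Z^2; Ȟ^2(U;F) ≅ 0

intersection data:
  W1={{x4},{x2,x4},{x3,x4},{x4,x5},{x3,x4,x5}} W2={{x1},{x2},{x5},{x6},{x1,x2},{x1,x5},{x2,x3},{x2,x4},{x2,x5},{x2,x6},{x3,x5},{x3,x6},{x4,x5},{x1,x2,x5},{x2,x3,x6},{x3,x4,x5}} W3={{x3},{x5},{x6},{x1,x5},{x2,x3},{x2,x5},{x2,x6},{x3,x4},{x3,x5},{x3,x6},{x4,x5},{x1,x2,x5},{x2,x3,x6},{x3,x4,x5}}
  W12={{x2,x4},{x4,x5},{x3,x4,x5}} W13={{x3,x4},{x4,x5},{x3,x4,x5}} W23={{x5},{x6},{x1,x5},{x2,x3},{x2,x5},{x2,x6},{x3,x5},{x3,x6},{x4,x5},{x1,x2,x5},{x2,x3,x6},{x3,x4,x5}}
  W123={{x4,x5},{x3,x4,x5}}
components per intersection:
  W1: {{x4},{x2,x4},{x3,x4},{x4,x5},{x3,x4,x5}}
  W2: {{x1},{x2},{x5},{x6},{x1,x2},{x1,x5},{x2,x3},{x2,x4},{x2,x5},{x2,x6},{x3,x5},{x3,x6},{x4,x5},{x1,x2,x5},{x2,x3,x6},{x3,x4,x5}}
  W3: {{x3},{x5},{x6},{x1,x5},{x2,x3},{x2,x5},{x2,x6},{x3,x4},{x3,x5},{x3,x6},{x4,x5},{x1,x2,x5},{x2,x3,x6},{x3,x4,x5}}
  W12: {{x2,x4}} {{x4,x5},{x3,x4,x5}}
  W13: {{x3,x4},{x4,x5},{x3,x4,x5}}
  W23: {{x5},{x1,x5},{x2,x5},{x3,x5},{x4,x5},{x1,x2,x5},{x3,x4,x5}} {{x6},{x2,x3},{x2,x6},{x3,x6},{x2,x3,x6}}
  W123: {{x4,x5},{x3,x4,x5}}
C dims 3,5,1; δ0: rk 2, SNF 1^2; δ1: rk 1, SNF 1^1
Ȟ^0 = (3 − 2) − 0 = 1, so Ȟ^0 ≅ Z
Ȟ^1 = (5 − 1) − 2 = 2, so Ȟ^1 ≅ Z^2
Ȟ^2 = (1 − 0) − 1 = 0, so Ȟ^2 ≅ 0


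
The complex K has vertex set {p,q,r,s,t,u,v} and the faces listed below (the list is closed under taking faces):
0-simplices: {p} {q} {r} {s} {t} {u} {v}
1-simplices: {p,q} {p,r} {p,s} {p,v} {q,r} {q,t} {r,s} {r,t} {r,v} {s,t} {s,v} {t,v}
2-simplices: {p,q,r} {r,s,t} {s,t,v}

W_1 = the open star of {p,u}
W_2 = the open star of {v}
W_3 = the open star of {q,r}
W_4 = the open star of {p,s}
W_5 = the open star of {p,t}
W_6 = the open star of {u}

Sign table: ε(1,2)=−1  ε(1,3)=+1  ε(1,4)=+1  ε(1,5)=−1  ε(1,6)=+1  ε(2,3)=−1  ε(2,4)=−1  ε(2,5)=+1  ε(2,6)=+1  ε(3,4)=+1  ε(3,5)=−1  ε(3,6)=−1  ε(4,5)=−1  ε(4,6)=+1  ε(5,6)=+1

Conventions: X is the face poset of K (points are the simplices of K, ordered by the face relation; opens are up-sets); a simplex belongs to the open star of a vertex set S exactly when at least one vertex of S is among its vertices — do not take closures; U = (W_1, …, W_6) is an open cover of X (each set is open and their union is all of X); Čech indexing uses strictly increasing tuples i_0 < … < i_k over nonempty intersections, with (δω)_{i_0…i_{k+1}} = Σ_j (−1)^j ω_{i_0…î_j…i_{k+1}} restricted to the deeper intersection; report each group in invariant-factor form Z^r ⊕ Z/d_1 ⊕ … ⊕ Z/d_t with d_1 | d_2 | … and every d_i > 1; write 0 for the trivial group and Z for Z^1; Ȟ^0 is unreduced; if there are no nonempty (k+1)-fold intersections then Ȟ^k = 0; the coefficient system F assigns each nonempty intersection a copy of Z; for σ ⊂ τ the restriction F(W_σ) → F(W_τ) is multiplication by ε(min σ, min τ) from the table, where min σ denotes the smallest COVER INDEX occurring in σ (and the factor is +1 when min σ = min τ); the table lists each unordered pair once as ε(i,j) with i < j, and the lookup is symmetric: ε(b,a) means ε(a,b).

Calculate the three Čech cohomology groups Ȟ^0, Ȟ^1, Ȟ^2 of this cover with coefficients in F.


intersection data:
  W1={{p},{u},{p,q},{p,r},{p,s},{p,v},{p,q,r}} W2={{v},{p,v},{r,v},{s,v},{t,v},{s,t,v}} W3={{q},{r},{p,q},{p,r},{q,r},{q,t},{r,s},{r,t},{r,v},{p,q,r},{r,s,t}} W4={{p},{s},{p,q},{p,r},{p,s},{p,v},{r,s},{s,t},{s,v},{p,q,r},{r,s,t},{s,t,v}} W5={{p},{t},{p,q},{p,r},{p,s},{p,v},{q,t},{r,t},{s,t},{t,v},{p,q,r},{r,s,t},{s,t,v}} W6={{u}}
  W12={{p,v}} W13={{p,q},{p,r},{p,q,r}} W14={{p},{p,q},{p,r},{p,s},{p,v},{p,q,r}} W15={{p},{p,q},{p,r},{p,s},{p,v},{p,q,r}} W16={{u}} W23={{r,v}} W24={{p,v},{s,v},{s,t,v}} W25={{p,v},{t,v},{s,t,v}} W34={{p,q},{p,r},{r,s},{p,q,r},{r,s,t}} W35={{p,q},{p,r},{q,t},{r,t},{p,q,r},{r,s,t}} W45={{p},{p,q},{p,r},{p,s},{p,v},{s,t},{p,q,r},{r,s,t},{s,t,v}}
  W124={{p,v}} W125={{p,v}} W134={{p,q},{p,r},{p,q,r}} W135={{p,q},{p,r},{p,q,r}} W145={{p},{p,q},{p,r},{p,s},{p,v},{p,q,r}} W245={{p,v},{s,t,v}} W345={{p,q},{p,r},{p,q,r},{r,s,t}}
  W1245={{p,v}} W1345={{p,q},{p,r},{p,q,r}}
C dims 6,11,7,2; δ0: rk 5, SNF 1^5; δ1: rk 5, SNF 1^5; δ2: rk 2, SNF 1^2
Ȟ^0 = (6 − 5) − 0 = 1, so Ȟ^0 ≅ Z
Ȟ^1 = (11 − 5) − 5 = 1, so Ȟ^1 ≅ Z
Ȟ^2 = (7 − 2) − 5 = 0, so Ȟ^2 ≅ 0

Ȟ^0 = Z, Ȟ^1 = Z and Ȟ^2 = 0
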